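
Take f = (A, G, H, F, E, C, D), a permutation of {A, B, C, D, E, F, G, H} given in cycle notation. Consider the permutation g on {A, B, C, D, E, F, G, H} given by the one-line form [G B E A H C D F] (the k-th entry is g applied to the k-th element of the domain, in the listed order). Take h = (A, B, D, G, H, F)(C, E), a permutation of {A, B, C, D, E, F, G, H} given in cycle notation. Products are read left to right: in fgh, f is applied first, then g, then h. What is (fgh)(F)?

F

Chase F: f(F) = E; g(E) = H; h(H) = F. Hence (fgh)(F) = F.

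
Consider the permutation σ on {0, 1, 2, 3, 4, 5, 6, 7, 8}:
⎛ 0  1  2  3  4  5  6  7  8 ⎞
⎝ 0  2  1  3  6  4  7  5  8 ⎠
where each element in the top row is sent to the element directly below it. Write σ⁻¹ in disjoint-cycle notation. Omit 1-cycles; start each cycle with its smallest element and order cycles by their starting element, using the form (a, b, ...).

(1, 2)(4, 5, 7, 6)

First write σ in disjoint cycles: (1, 2)(4, 6, 7, 5).
The inverse reverses every cycle; in canonical form, σ⁻¹ = (1, 2)(4, 5, 7, 6).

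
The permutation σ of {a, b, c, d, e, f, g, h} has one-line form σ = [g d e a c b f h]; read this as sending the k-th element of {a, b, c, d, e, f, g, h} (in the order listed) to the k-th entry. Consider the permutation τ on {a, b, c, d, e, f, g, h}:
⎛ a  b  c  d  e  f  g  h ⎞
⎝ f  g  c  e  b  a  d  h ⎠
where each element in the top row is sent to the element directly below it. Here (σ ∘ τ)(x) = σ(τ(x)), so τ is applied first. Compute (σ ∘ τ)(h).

First apply τ: τ(h) = h, then σ(h) = h. Thus (σ ∘ τ)(h) = h.

h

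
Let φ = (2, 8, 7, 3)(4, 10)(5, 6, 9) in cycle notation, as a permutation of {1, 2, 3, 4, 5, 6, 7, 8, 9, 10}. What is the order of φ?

12

The cycle type of φ is (4, 3, 2, 1).
The order of φ is the least common multiple of its cycle lengths: lcm(4, 3, 2) = 12.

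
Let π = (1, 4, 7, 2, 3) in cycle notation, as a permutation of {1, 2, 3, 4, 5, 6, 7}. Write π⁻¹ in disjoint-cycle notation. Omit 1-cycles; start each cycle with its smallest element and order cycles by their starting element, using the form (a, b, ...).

(1, 3, 2, 7, 4)

The inverse reverses each cycle.
Reversing each cycle of π and rotating so the smallest element leads gives (1, 3, 2, 7, 4).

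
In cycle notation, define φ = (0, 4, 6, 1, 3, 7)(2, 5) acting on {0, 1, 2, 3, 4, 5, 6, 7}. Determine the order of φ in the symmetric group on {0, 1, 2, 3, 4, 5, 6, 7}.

6

The cycle type of φ is (6, 2).
The order is lcm(6, 2) = 6.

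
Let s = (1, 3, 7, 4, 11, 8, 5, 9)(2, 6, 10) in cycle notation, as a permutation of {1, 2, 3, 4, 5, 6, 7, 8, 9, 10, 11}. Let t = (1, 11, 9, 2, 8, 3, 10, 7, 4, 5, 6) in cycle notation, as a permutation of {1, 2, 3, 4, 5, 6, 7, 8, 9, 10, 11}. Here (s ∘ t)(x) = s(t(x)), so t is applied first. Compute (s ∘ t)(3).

2

t(3) = 10, then s(10) = 2; composing gives (s ∘ t)(3) = 2.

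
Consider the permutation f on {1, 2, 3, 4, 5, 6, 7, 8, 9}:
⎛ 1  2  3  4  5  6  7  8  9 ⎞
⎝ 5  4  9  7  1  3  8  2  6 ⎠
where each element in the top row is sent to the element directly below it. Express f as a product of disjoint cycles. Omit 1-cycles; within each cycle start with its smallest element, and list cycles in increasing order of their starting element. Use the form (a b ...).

Iterating f from 1 gives 1 → 5 → 1; that is the 2-cycle (1 5).
Repeating from the next unused element and collecting all non-trivial cycles gives (1 5)(2 4 7 8)(3 9 6).

(1 5)(2 4 7 8)(3 9 6)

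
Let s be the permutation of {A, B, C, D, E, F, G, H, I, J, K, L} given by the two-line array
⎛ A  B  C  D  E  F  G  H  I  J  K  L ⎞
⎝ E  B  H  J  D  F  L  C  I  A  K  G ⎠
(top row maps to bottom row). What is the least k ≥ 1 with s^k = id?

Decomposing into disjoint cycles gives cycle lengths 4, 2, 2, 1, 1, 1, 1.
The order is lcm(4, 2, 2) = 4.

4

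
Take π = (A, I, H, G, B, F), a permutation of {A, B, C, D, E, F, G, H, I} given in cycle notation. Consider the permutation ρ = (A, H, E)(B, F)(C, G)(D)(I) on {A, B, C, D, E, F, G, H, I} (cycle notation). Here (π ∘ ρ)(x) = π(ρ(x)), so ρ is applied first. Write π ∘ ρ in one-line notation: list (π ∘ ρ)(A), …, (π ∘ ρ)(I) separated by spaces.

(π ∘ ρ)(x) = π(ρ(x)). Computing each image: π(ρ(A)) = π(H) = G, π(ρ(B)) = π(F) = A, π(ρ(C)) = π(G) = B, π(ρ(D)) = π(D) = D, π(ρ(E)) = π(A) = I, π(ρ(F)) = π(B) = F, π(ρ(G)) = π(C) = C, π(ρ(H)) = π(E) = E, π(ρ(I)) = π(I) = H.
Hence π ∘ ρ = [G A B D I F C E H].

G A B D I F C E H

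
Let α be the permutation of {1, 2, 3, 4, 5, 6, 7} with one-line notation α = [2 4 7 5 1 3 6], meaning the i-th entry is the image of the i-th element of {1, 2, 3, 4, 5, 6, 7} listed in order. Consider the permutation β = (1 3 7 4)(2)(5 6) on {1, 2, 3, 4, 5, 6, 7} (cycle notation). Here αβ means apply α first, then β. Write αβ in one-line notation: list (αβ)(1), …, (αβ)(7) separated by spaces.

2 1 4 6 3 7 5

Chase each element through α then β: 1 → 2 → 2; 2 → 4 → 1; 3 → 7 → 4; 4 → 5 → 6; 5 → 1 → 3; 6 → 3 → 7; 7 → 6 → 5.
So αβ in one-line form is 2 1 4 6 3 7 5.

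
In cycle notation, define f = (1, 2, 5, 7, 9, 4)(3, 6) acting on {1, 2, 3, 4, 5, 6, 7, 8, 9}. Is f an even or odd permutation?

The cycle lengths are 6, 2, 1.
A cycle of length ℓ contributes ℓ−1 transpositions, so f is a product of 5 + 1 = 6 transpositions — even.

even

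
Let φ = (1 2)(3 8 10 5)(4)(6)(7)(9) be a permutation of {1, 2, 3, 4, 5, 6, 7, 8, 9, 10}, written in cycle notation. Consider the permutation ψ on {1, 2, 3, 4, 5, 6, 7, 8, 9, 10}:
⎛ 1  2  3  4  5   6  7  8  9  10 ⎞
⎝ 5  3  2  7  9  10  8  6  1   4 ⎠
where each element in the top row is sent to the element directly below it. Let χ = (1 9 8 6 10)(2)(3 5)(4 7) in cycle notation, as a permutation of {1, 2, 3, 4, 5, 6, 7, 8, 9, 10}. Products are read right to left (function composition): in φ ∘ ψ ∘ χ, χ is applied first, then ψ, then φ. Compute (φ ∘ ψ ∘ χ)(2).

Chase 2: χ(2) = 2; ψ(2) = 3; φ(3) = 8. Hence (φ ∘ ψ ∘ χ)(2) = 8.

8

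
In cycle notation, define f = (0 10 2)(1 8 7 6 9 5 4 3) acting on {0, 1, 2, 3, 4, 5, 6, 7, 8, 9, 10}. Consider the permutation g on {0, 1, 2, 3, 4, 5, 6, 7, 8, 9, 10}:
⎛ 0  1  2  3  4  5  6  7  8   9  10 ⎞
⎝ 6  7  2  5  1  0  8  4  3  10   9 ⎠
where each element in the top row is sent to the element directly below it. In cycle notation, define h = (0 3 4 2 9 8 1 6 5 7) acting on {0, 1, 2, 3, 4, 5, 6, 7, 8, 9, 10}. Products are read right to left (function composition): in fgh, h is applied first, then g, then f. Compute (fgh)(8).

(fgh)(8) = f(g(h(8))). h(8) = 1, then g(1) = 7, then f(7) = 6, so the result is 6.

6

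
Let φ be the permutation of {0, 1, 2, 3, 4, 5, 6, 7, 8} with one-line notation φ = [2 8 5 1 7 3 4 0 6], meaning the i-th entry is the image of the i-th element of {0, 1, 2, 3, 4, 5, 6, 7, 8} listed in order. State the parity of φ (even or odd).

In disjoint-cycle form the cycle lengths are 9.
A cycle of length ℓ contributes ℓ−1 transpositions, so φ is a product of 8 transpositions — even.

even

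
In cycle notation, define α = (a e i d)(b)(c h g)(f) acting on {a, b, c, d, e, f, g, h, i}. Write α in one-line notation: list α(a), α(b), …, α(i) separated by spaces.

Each element maps to the next entry in its cycle (wrapping to the front): a↦e, b↦b, c↦h, d↦a, e↦i, f↦f, g↦c, h↦g, i↦d.
Listing these in domain order gives e b h a i f c g d.

e b h a i f c g d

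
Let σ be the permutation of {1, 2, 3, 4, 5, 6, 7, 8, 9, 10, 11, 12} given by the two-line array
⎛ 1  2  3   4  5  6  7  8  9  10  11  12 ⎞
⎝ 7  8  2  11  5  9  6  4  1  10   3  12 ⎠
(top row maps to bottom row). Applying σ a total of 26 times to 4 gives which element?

11

Tracing 4 → 11 → … returns to 4 after 5 steps, so 4 lies in a 5-cycle (2 8 4 11 3).
Powers repeat with period 5 on this cycle, and 26 mod 5 = 1, so σ^26(4) = σ^1(4).
Stepping 1 place around the cycle: 4 → 11.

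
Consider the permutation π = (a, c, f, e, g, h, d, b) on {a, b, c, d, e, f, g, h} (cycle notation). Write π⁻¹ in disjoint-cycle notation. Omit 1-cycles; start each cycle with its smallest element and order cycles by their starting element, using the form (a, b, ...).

(a, b, d, h, g, e, f, c)

Inverting a permutation written in cycle notation just reverses the order within every cycle.
After reversing and putting each cycle's least element first, π⁻¹ = (a, b, d, h, g, e, f, c).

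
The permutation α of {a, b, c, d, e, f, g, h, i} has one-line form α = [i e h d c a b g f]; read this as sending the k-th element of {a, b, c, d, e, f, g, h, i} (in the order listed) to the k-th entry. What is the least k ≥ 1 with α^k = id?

15

Decomposing into disjoint cycles gives cycle lengths 5, 3, 1.
The order of α is the least common multiple of its cycle lengths: lcm(5, 3) = 15.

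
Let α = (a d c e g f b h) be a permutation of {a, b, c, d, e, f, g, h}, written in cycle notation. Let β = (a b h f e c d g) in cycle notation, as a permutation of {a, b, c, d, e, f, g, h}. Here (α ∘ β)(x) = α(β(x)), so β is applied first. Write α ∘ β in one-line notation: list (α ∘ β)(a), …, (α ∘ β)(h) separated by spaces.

(α ∘ β)(x) = α(β(x)). Computing each image: α(β(a)) = α(b) = h, α(β(b)) = α(h) = a, α(β(c)) = α(d) = c, α(β(d)) = α(g) = f, α(β(e)) = α(c) = e, α(β(f)) = α(e) = g, α(β(g)) = α(a) = d, α(β(h)) = α(f) = b.
Hence α ∘ β = [h a c f e g d b].

h a c f e g d b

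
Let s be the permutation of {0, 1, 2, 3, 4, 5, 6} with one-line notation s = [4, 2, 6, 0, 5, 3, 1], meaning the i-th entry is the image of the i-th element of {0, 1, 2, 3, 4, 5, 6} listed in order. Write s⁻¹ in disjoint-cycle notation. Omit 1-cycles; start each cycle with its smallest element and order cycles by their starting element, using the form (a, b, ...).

(0, 3, 5, 4)(1, 6, 2)

The cycle decomposition of s is (0, 4, 5, 3)(1, 2, 6).
Reversing each cycle (and rotating so the smallest element leads) gives s⁻¹ = (0, 3, 5, 4)(1, 6, 2).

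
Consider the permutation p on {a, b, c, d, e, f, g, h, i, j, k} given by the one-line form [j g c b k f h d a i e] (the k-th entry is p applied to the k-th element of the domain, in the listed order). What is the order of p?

The disjoint-cycle form of p has cycle lengths 4, 3, 2, 1, 1.
The order is lcm(4, 3, 2) = 12.

12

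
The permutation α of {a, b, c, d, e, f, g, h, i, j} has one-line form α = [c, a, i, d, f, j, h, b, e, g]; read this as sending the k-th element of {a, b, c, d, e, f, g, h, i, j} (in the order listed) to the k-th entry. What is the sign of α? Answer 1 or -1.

1

In disjoint-cycle form the cycle lengths are 9, 1.
A cycle is odd iff its length is even; α has 0 even-length cycles, so sgn(α) = (−1)^0 and α is even.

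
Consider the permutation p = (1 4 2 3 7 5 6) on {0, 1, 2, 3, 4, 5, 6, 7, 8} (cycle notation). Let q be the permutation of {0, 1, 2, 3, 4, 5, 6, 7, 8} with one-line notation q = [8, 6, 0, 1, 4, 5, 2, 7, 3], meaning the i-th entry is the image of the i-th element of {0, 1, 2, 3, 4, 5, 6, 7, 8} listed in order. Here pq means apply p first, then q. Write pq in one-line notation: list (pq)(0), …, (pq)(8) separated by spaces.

8 4 1 7 0 2 6 5 3

Chase each element through p then q: 0 → 0 → 8; 1 → 4 → 4; 2 → 3 → 1; 3 → 7 → 7; 4 → 2 → 0; 5 → 6 → 2; 6 → 1 → 6; 7 → 5 → 5; 8 → 8 → 3.
So pq in one-line form is 8 4 1 7 0 2 6 5 3.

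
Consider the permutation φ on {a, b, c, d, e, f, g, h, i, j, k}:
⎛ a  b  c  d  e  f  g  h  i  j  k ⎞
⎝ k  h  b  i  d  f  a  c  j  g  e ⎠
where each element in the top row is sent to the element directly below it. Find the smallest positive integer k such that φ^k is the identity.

21

Decomposing into disjoint cycles gives cycle lengths 7, 3, 1.
Since disjoint cycles commute, ord(φ) = lcm(7, 3) = 21.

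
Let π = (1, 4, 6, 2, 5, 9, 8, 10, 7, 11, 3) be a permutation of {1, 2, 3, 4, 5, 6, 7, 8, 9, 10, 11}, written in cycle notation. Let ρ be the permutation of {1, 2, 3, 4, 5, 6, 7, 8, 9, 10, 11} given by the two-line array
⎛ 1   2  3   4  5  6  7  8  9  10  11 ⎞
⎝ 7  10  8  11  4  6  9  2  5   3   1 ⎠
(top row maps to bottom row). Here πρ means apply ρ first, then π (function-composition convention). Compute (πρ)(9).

9

First apply ρ: ρ(9) = 5, then π(5) = 9. Thus (πρ)(9) = 9.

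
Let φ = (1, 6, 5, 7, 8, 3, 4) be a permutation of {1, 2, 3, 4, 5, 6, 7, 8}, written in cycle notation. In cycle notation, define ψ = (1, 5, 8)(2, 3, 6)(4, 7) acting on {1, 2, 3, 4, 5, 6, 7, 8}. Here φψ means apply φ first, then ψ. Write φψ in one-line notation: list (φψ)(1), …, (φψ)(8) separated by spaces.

For each element, apply φ then ψ: 1 → 6 → 2; 2 → 2 → 3; 3 → 4 → 7; 4 → 1 → 5; 5 → 7 → 4; 6 → 5 → 8; 7 → 8 → 1; 8 → 3 → 6.
So φψ in one-line form is 2 3 7 5 4 8 1 6.

2 3 7 5 4 8 1 6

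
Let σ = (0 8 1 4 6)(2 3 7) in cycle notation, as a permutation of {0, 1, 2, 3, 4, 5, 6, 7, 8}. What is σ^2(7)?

3

7 lies in the 3-cycle (2 3 7).
Advancing 2 steps from 7: 7 → 2 → 3.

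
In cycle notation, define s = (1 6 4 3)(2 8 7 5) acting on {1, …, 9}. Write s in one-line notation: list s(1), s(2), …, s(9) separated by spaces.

Each element maps to the next entry in its cycle (wrapping to the front): 1↦6, 2↦8, 3↦1, 4↦3, 5↦2, 6↦4, 7↦5, 8↦7, 9↦9.
Listing these in domain order gives 6 8 1 3 2 4 5 7 9.

6 8 1 3 2 4 5 7 9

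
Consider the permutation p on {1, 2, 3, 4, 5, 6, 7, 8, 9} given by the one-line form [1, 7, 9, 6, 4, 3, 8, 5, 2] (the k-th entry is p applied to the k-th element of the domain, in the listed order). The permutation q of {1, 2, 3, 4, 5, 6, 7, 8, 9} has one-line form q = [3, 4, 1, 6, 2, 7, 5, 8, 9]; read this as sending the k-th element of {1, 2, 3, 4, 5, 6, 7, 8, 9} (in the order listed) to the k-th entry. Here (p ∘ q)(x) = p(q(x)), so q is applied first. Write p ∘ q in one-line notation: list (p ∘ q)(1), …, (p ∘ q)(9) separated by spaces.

9 6 1 3 7 8 4 5 2

Chase each element through q then p: 1 → 3 → 9; 2 → 4 → 6; 3 → 1 → 1; 4 → 6 → 3; 5 → 2 → 7; 6 → 7 → 8; 7 → 5 → 4; 8 → 8 → 5; 9 → 9 → 2.
Collecting the images, p ∘ q = [9 6 1 3 7 8 4 5 2].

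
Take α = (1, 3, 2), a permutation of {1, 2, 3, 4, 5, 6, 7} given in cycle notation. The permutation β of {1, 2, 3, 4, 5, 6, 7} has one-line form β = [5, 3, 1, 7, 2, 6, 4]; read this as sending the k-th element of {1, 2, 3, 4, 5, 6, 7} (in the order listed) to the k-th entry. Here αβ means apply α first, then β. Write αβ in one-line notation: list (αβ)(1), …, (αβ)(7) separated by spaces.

1 5 3 7 2 6 4

(αβ)(x) = β(α(x)). Computing each image: β(α(1)) = β(3) = 1, β(α(2)) = β(1) = 5, β(α(3)) = β(2) = 3, β(α(4)) = β(4) = 7, β(α(5)) = β(5) = 2, β(α(6)) = β(6) = 6, β(α(7)) = β(7) = 4.
Hence αβ = [1 5 3 7 2 6 4].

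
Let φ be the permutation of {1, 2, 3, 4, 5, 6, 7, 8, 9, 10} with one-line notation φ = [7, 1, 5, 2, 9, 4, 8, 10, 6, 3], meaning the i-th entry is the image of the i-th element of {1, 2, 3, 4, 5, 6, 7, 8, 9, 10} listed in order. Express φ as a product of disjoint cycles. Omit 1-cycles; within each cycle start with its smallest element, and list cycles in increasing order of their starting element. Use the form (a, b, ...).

(1, 7, 8, 10, 3, 5, 9, 6, 4, 2)

From 1: 1 → 7 → 8 → 10 → 3 → 5 → 9 → 6 → 4 → 2 → 1, closing the cycle (1, 7, 8, 10, 3, 5, 9, 6, 4, 2).
Continuing from each remaining unvisited element yields (1, 7, 8, 10, 3, 5, 9, 6, 4, 2).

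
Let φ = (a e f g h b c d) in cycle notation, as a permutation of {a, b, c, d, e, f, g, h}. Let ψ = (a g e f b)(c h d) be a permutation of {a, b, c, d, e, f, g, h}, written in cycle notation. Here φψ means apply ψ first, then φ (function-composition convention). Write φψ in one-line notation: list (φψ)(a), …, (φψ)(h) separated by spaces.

h e b d g c f a

Chase each element through ψ then φ: a → g → h; b → a → e; c → h → b; d → c → d; e → f → g; f → b → c; g → e → f; h → d → a.
So φψ in one-line form is h e b d g c f a.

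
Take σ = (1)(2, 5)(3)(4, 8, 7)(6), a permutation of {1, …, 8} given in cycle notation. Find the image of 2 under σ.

5

Within (2, 5), 2 ↦ 5.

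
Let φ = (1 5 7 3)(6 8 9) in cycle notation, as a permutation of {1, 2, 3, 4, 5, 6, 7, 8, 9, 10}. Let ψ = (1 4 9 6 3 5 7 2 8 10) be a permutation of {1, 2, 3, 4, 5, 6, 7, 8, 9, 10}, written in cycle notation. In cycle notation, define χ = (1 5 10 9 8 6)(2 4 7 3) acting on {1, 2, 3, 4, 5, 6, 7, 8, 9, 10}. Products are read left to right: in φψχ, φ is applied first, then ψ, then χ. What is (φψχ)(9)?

2

Chase 9: φ(9) = 6; ψ(6) = 3; χ(3) = 2. Hence (φψχ)(9) = 2.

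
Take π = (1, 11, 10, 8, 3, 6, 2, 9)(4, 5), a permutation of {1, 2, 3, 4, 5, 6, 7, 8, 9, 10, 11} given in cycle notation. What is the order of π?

8

The cycle type of π is (8, 2, 1).
The order of π is the least common multiple of its cycle lengths: lcm(8, 2) = 8.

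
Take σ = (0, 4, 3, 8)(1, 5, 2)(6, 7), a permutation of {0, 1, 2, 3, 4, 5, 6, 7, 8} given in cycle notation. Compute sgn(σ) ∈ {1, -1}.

The cycle lengths are 4, 3, 2.
A cycle is odd iff its length is even; σ has 2 even-length cycles, so sgn(σ) = (−1)^2 and σ is even.

1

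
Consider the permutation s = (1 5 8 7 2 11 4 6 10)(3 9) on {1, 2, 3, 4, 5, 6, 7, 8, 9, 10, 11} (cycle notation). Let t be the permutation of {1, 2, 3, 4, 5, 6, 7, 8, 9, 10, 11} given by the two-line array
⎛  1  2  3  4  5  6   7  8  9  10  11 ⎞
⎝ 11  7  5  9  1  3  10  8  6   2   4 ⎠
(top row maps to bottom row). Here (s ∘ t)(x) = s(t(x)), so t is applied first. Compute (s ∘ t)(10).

11

t(10) = 2, then s(2) = 11; composing gives (s ∘ t)(10) = 11.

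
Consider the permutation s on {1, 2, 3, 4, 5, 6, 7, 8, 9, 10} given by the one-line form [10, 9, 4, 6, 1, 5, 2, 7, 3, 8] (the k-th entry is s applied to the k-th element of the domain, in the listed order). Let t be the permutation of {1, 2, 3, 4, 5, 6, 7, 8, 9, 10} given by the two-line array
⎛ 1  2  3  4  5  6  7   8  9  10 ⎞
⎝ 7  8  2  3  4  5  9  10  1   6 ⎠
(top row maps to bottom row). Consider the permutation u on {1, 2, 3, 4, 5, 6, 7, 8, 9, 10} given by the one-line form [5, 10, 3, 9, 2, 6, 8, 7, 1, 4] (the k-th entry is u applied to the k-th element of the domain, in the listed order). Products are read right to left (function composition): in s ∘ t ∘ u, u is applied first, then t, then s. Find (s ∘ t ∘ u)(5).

7

Chase 5: u(5) = 2; t(2) = 8; s(8) = 7. Hence (s ∘ t ∘ u)(5) = 7.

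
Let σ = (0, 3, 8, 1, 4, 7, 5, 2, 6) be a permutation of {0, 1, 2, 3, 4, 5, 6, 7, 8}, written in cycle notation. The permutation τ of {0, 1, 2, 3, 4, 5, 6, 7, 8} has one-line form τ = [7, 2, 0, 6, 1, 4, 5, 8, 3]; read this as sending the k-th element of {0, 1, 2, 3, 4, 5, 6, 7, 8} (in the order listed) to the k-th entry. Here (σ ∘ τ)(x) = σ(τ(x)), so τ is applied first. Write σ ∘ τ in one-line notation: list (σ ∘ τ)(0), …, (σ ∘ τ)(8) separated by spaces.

5 6 3 0 4 7 2 1 8

(σ ∘ τ)(x) = σ(τ(x)). Computing each image: σ(τ(0)) = σ(7) = 5, σ(τ(1)) = σ(2) = 6, σ(τ(2)) = σ(0) = 3, σ(τ(3)) = σ(6) = 0, σ(τ(4)) = σ(1) = 4, σ(τ(5)) = σ(4) = 7, σ(τ(6)) = σ(5) = 2, σ(τ(7)) = σ(8) = 1, σ(τ(8)) = σ(3) = 8.
Hence σ ∘ τ = [5 6 3 0 4 7 2 1 8].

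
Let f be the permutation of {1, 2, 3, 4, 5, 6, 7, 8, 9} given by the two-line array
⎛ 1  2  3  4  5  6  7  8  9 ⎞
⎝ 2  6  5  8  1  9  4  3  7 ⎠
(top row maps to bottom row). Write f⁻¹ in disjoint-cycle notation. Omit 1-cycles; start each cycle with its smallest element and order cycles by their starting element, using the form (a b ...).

(1 5 3 8 4 7 9 6 2)

The cycle decomposition of f is (1 2 6 9 7 4 8 3 5).
Reversing each cycle (and rotating so the smallest element leads) gives f⁻¹ = (1 5 3 8 4 7 9 6 2).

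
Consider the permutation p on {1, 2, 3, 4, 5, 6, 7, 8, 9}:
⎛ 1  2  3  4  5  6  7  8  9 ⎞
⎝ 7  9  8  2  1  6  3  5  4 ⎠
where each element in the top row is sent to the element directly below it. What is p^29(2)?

Tracing 2 → 9 → … returns to 2 after 3 steps, so 2 lies in a 3-cycle (2, 9, 4).
On a 3-cycle, p^3 is the identity, so p^29 = p^2 there (29 ≡ 2 mod 3).
Advancing 2 steps from 2: 2 → 9 → 4.

4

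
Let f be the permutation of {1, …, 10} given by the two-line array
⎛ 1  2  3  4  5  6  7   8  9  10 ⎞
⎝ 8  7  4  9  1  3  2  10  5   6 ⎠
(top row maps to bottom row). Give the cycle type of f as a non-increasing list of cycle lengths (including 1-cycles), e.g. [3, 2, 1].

The disjoint cycles are (1, 8, 10, 6, 3, 4, 9, 5)(2, 7), with lengths 8, 2 in non-increasing order.

[8, 2]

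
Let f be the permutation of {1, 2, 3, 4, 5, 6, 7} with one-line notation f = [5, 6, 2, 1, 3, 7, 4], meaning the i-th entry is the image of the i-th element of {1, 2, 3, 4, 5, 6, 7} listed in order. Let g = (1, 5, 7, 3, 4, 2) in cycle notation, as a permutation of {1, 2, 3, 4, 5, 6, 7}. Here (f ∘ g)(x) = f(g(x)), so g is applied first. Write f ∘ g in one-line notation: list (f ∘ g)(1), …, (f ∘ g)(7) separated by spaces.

Chase each element through g then f: 1 → 5 → 3; 2 → 1 → 5; 3 → 4 → 1; 4 → 2 → 6; 5 → 7 → 4; 6 → 6 → 7; 7 → 3 → 2.
Collecting the images, f ∘ g = [3 5 1 6 4 7 2].

3 5 1 6 4 7 2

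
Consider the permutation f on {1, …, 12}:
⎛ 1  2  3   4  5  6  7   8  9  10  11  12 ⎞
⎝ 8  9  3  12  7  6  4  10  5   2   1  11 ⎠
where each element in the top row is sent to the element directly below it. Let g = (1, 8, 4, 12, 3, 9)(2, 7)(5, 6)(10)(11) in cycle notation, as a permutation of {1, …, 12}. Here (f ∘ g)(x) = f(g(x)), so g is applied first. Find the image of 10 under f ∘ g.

2

(f ∘ g)(10) = f(g(10)). g(10) = 10, then f(10) = 2. So (f ∘ g)(10) = 2.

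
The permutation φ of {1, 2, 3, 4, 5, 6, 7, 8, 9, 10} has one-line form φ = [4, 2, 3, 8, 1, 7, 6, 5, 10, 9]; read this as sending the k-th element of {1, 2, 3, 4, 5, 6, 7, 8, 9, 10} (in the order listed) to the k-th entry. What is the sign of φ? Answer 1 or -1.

-1

In disjoint-cycle form the cycle lengths are 4, 2, 2, 1, 1.
A cycle is odd iff its length is even; φ has 3 even-length cycles, so sgn(φ) = (−1)^3 and φ is odd.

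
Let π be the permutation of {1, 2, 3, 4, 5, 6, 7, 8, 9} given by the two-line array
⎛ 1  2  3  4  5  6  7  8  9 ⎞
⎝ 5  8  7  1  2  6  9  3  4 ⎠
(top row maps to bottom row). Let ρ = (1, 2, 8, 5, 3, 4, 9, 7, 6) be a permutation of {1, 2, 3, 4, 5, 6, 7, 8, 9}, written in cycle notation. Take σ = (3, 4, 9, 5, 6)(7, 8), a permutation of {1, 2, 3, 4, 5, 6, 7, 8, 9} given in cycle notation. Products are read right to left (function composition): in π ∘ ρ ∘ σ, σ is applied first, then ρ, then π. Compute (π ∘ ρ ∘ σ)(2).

3

Apply the permutations in order: σ(2) = 2, then ρ(2) = 8, then π(8) = 3. So (π ∘ ρ ∘ σ)(2) = 3.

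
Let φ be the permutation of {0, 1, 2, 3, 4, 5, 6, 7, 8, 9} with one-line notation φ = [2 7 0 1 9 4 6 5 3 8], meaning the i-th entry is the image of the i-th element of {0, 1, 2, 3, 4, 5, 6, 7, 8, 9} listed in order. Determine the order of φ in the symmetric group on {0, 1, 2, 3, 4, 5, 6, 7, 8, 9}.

The disjoint-cycle form of φ has cycle lengths 7, 2, 1.
Since disjoint cycles commute, ord(φ) = lcm(7, 2) = 14.

14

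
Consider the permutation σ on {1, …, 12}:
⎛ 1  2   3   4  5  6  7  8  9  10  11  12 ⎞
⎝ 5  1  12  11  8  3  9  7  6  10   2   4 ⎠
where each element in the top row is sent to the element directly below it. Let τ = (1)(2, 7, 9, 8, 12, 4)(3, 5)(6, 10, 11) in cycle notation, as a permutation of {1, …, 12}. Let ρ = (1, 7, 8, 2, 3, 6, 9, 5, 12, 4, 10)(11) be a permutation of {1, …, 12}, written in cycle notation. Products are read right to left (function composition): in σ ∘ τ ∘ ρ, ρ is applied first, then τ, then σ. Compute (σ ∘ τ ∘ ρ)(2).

(σ ∘ τ ∘ ρ)(2) = σ(τ(ρ(2))). ρ(2) = 3, then τ(3) = 5, then σ(5) = 8, so the result is 8.

8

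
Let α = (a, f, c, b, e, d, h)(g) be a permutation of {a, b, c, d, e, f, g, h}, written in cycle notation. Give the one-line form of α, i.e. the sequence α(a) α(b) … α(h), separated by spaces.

Reading each image from the cycles: a↦f, b↦e, c↦b, d↦h, e↦d, f↦c, g↦g, h↦a.
So the one-line form is f e b h d c g a.

f e b h d c g a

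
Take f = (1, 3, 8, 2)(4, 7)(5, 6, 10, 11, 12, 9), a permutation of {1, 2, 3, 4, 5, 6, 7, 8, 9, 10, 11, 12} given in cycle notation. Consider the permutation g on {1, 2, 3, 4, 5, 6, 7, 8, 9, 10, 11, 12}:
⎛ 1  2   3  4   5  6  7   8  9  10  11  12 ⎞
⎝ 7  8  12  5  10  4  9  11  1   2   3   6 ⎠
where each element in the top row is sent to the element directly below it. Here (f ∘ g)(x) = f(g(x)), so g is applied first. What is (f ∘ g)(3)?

First apply g: g(3) = 12, then f(12) = 9. Thus (f ∘ g)(3) = 9.

9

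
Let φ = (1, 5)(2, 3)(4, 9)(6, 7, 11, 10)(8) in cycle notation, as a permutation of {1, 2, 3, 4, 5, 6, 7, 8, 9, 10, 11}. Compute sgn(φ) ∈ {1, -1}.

1

The cycle lengths are 4, 2, 2, 2, 1.
A cycle of length ℓ contributes ℓ−1 transpositions, so φ is a product of 3 + 1 + 1 + 1 = 6 transpositions — even.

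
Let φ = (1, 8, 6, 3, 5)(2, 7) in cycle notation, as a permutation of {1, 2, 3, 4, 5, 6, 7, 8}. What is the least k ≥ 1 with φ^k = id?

The cycle type of φ is (5, 2, 1).
The order is lcm(5, 2) = 10.

10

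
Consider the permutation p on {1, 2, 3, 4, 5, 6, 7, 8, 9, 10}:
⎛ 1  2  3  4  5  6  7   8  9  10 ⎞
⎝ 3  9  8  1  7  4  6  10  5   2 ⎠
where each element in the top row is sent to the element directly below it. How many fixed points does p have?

0

No element satisfies p(x) = x, so there are 0 fixed points.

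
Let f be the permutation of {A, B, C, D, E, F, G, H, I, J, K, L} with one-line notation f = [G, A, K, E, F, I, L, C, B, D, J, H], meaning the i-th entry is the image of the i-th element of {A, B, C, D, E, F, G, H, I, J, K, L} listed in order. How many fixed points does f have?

0

No element satisfies f(x) = x, so there are 0 fixed points.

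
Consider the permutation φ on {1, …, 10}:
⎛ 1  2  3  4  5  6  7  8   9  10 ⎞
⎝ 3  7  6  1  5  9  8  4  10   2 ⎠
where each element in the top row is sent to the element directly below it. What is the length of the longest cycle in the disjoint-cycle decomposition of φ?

9

Decomposing into disjoint cycles gives (1, 3, 6, 9, 10, 2, 7, 8, 4); the longest has length 9.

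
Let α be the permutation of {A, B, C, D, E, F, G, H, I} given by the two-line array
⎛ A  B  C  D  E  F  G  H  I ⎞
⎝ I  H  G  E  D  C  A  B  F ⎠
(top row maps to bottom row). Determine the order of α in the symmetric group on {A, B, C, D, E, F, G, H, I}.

Decomposing into disjoint cycles gives cycle lengths 5, 2, 2.
The order is lcm(5, 2, 2) = 10.

10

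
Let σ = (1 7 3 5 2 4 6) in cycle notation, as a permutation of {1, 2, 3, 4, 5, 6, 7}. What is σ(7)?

7 appears in (1 7 3 5 2 4 6); the next entry (wrapping around) is 3.

3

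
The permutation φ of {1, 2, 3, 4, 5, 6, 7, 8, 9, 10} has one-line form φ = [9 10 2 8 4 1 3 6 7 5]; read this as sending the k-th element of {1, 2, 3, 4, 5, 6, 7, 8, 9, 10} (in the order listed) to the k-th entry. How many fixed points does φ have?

0

No element satisfies φ(x) = x, so there are 0 fixed points.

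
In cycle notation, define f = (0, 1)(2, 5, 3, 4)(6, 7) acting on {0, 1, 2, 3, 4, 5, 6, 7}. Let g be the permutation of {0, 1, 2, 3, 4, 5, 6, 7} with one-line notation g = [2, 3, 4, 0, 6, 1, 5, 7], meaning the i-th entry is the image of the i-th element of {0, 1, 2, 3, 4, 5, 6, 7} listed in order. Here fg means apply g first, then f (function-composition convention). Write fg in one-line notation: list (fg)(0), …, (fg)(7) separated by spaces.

5 4 2 1 7 0 3 6

For each element, apply g then f: 0 → 2 → 5; 1 → 3 → 4; 2 → 4 → 2; 3 → 0 → 1; 4 → 6 → 7; 5 → 1 → 0; 6 → 5 → 3; 7 → 7 → 6.
Collecting the images, fg = [5 4 2 1 7 0 3 6].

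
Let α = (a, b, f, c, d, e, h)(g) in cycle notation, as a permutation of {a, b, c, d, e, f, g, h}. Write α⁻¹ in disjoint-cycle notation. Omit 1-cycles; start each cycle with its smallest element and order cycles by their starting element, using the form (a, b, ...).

(a, h, e, d, c, f, b)

If α sends a → b within a cycle, α⁻¹ sends b → a; equivalently, reverse each cycle.
After reversing and putting each cycle's least element first, α⁻¹ = (a, h, e, d, c, f, b).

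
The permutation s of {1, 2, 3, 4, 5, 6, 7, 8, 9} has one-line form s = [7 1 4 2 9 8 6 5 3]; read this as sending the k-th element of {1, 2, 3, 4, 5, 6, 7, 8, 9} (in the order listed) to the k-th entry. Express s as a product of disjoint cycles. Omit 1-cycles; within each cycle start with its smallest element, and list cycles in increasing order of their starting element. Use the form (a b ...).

Iterating s from 1 gives 1 → 7 → 6 → 8 → 5 → 9 → 3 → 4 → 2 → 1; that is the 9-cycle (1 7 6 8 5 9 3 4 2).
Continuing from each remaining unvisited element yields (1 7 6 8 5 9 3 4 2).

(1 7 6 8 5 9 3 4 2)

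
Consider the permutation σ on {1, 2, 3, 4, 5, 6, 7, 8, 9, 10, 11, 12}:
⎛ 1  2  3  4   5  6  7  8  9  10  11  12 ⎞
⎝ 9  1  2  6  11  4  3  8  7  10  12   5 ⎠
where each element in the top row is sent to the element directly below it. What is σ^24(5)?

Tracing 5 → 11 → … returns to 5 after 3 steps, so 5 lies in a 3-cycle (5 11 12).
Powers repeat with period 3 on this cycle, and 24 mod 3 = 0, so σ^24(5) = σ^0(5).
So σ^24(5) = 5.

5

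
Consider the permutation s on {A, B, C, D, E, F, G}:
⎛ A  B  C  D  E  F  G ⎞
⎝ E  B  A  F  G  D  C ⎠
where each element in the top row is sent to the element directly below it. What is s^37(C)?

A

Tracing C → A → … returns to C after 4 steps, so C lies in a 4-cycle (A E G C).
Since the cycle has length 4, s^37 acts on it the same as s^1 (37 mod 4 = 1).
Advancing 1 step from C: C → A.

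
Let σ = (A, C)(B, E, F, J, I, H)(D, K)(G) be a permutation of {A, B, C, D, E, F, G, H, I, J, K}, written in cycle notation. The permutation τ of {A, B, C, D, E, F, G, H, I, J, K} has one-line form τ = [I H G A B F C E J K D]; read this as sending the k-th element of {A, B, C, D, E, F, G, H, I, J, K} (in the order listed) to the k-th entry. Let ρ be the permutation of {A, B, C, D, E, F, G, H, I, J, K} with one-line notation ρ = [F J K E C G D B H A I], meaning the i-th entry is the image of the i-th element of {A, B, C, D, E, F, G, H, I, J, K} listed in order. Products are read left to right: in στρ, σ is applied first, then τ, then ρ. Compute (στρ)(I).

(στρ)(I) = ρ(τ(σ(I))). σ(I) = H, then τ(H) = E, then ρ(E) = C, so the result is C.

C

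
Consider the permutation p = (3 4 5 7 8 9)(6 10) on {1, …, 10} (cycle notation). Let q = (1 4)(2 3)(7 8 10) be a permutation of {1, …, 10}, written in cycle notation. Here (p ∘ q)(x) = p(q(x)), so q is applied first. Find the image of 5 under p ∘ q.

First apply q: q(5) = 5, then p(5) = 7. Thus (p ∘ q)(5) = 7.

7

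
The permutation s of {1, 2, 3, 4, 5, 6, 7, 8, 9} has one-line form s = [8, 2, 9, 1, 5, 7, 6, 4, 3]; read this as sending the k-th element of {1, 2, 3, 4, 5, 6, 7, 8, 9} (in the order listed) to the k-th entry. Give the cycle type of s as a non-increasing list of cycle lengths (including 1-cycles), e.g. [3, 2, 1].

[3, 2, 2, 1, 1]

The disjoint cycles are (1 8 4)(2)(3 9)(5)(6 7), with lengths 3, 2, 2, 1, 1 in non-increasing order.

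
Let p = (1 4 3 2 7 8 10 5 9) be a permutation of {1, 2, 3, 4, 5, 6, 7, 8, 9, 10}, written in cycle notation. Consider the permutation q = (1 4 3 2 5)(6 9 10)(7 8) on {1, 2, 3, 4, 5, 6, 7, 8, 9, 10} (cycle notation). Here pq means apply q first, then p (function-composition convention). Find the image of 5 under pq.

4

(pq)(5) = p(q(5)). q(5) = 1, then p(1) = 4. So (pq)(5) = 4.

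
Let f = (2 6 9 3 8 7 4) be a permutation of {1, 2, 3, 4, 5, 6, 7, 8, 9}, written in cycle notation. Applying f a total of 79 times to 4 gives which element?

6

4 lies in the 7-cycle (2 6 9 3 8 7 4).
Powers repeat with period 7 on this cycle, and 79 mod 7 = 2, so f^79(4) = f^2(4).
Stepping 2 places around the cycle: 4 → 2 → 6.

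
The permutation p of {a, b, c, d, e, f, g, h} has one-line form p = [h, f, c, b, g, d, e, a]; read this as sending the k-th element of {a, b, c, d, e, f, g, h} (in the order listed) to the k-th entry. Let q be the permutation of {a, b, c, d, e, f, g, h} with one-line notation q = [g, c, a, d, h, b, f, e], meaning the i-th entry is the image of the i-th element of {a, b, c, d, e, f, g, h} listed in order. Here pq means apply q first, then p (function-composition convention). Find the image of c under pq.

First apply q: q(c) = a, then p(a) = h. Thus (pq)(c) = h.

h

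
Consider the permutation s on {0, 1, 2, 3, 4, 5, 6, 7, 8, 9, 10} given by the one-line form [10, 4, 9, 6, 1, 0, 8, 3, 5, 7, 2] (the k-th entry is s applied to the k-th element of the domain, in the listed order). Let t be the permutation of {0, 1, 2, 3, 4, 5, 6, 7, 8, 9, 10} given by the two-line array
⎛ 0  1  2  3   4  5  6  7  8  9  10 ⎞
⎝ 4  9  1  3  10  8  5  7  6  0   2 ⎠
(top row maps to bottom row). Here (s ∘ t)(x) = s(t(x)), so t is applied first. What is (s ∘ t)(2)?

(s ∘ t)(2) = s(t(2)). t(2) = 1, then s(1) = 4. So (s ∘ t)(2) = 4.

4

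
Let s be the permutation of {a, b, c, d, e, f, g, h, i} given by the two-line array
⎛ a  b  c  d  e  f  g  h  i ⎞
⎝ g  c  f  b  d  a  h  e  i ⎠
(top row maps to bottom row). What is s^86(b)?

e

Tracing b → c → … returns to b after 8 steps, so b lies in an 8-cycle (a, g, h, e, d, b, c, f).
Since the cycle has length 8, s^86 acts on it the same as s^6 (86 mod 8 = 6).
Advancing 6 steps from b: b → c → f → a → g → h → e.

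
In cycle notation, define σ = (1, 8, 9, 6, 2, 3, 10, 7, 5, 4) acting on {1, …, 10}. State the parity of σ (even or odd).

The cycle lengths are 10.
A cycle of length ℓ contributes ℓ−1 transpositions, so σ is a product of 9 transpositions — odd.

odd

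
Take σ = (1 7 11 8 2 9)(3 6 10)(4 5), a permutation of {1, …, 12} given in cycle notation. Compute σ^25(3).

3 lies in the 3-cycle (3 6 10).
On a 3-cycle, σ^3 is the identity, so σ^25 = σ^1 there (25 ≡ 1 mod 3).
Advancing 1 step from 3: 3 → 6.

6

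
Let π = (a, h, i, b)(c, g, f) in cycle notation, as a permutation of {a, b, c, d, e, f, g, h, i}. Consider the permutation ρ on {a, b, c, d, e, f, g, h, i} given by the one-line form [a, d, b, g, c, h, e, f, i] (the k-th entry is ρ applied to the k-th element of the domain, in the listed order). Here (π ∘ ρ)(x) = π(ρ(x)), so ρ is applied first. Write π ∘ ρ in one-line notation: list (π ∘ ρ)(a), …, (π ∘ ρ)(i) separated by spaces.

h d a f g i e c b

(π ∘ ρ)(x) = π(ρ(x)). Computing each image: π(ρ(a)) = π(a) = h, π(ρ(b)) = π(d) = d, π(ρ(c)) = π(b) = a, π(ρ(d)) = π(g) = f, π(ρ(e)) = π(c) = g, π(ρ(f)) = π(h) = i, π(ρ(g)) = π(e) = e, π(ρ(h)) = π(f) = c, π(ρ(i)) = π(i) = b.
Hence π ∘ ρ = [h d a f g i e c b].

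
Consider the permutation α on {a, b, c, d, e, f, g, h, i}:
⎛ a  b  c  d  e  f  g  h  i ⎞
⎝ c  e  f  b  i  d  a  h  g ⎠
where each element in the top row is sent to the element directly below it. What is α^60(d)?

Tracing d → b → … returns to d after 8 steps, so d lies in an 8-cycle (a c f d b e i g).
Since the cycle has length 8, α^60 acts on it the same as α^4 (60 mod 8 = 4).
Stepping 4 places around the cycle: d → b → e → i → g.

g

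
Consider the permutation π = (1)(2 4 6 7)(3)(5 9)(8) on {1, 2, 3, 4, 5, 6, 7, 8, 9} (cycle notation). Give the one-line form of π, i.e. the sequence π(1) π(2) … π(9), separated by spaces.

Reading each image from the cycles: 1↦1, 2↦4, 3↦3, 4↦6, 5↦9, 6↦7, 7↦2, 8↦8, 9↦5.
So the one-line form is 1 4 3 6 9 7 2 8 5.

1 4 3 6 9 7 2 8 5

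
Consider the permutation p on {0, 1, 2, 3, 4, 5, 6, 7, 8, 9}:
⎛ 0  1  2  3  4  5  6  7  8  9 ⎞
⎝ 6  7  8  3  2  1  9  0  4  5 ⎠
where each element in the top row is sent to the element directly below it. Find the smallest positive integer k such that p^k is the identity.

Decomposing into disjoint cycles gives cycle lengths 6, 3, 1.
The order of p is the least common multiple of its cycle lengths: lcm(6, 3) = 6.

6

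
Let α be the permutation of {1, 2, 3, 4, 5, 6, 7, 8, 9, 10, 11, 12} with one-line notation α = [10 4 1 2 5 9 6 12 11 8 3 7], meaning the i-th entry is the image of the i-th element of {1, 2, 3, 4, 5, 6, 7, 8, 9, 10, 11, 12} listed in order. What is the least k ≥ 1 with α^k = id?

The disjoint-cycle form of α has cycle lengths 9, 2, 1.
Since disjoint cycles commute, ord(α) = lcm(9, 2) = 18.

18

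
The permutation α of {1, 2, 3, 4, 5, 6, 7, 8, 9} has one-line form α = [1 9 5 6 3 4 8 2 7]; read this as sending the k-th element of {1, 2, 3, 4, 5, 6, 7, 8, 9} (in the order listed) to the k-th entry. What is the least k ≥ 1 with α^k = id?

Decomposing into disjoint cycles gives cycle lengths 4, 2, 2, 1.
Since disjoint cycles commute, ord(α) = lcm(4, 2, 2) = 4.

4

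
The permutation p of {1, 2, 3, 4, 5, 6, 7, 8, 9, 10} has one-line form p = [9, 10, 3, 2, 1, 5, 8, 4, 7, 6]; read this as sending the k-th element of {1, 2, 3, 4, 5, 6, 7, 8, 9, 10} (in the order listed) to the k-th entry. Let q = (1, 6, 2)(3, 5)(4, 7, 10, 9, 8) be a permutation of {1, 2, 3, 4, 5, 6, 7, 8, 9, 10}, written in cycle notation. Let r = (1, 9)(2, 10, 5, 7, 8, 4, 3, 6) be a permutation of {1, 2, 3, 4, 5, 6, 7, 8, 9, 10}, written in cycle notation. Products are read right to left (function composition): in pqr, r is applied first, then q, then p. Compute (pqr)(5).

(pqr)(5) = p(q(r(5))). r(5) = 7, then q(7) = 10, then p(10) = 6, so the result is 6.

6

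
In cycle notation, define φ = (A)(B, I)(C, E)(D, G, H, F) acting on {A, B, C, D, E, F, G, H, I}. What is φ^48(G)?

G

G lies in the 4-cycle (D, G, H, F).
Since the cycle has length 4, φ^48 acts on it the same as φ^0 (48 mod 4 = 0).
So φ^48(G) = G.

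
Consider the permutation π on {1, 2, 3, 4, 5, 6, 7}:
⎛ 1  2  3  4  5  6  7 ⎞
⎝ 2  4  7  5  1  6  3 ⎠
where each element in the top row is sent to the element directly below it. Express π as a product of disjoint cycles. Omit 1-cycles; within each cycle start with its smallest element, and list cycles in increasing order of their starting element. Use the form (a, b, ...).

(1, 2, 4, 5)(3, 7)

Iterating π from 1 gives 1 → 2 → 4 → 5 → 1; that is the 4-cycle (1, 2, 4, 5).
Repeating from the next unused element and collecting all non-trivial cycles gives (1, 2, 4, 5)(3, 7).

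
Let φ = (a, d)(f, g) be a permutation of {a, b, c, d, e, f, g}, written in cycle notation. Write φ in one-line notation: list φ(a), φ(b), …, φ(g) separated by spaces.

Reading each image from the cycles: a↦d, b↦b, c↦c, d↦a, e↦e, f↦g, g↦f.
So the one-line form is d b c a e g f.

d b c a e g f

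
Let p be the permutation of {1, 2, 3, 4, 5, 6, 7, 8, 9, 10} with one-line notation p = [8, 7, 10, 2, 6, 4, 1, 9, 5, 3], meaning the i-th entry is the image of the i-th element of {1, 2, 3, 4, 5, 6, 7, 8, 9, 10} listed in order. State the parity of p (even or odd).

In disjoint-cycle form the cycle lengths are 8, 2.
A cycle is odd iff its length is even; p has 2 even-length cycles, so sgn(p) = (−1)^2 and p is even.

even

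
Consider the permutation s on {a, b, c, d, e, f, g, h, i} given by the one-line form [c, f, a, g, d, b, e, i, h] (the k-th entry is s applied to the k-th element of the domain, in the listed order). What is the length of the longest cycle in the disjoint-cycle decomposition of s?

Decomposing into disjoint cycles gives (a c)(b f)(d g e)(h i); the longest has length 3.

3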